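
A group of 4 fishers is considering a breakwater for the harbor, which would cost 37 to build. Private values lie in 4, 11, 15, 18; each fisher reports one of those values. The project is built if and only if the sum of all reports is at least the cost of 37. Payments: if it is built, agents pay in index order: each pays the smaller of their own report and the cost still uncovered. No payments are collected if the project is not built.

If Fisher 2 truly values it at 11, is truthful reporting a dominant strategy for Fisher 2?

Consider the case where Fisher 1 reports 4, Fisher 3 reports 11 and Fisher 4 reports 18.
Truthful report 11: project built, pays 11, utility 11 - 11 = 0.
Report 4 instead: project built, pays 4, utility 11 - 4 = 7.
Since 7 > 0, reporting 4 is strictly better here, so truthful reporting is not dominant.

No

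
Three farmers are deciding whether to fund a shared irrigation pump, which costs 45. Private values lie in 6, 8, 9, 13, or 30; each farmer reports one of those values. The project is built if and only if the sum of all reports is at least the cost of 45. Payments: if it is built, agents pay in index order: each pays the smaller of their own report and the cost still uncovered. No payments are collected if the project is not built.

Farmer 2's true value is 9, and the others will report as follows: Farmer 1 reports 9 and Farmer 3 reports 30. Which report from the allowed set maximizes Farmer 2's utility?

6

Report 6: project built, pays 6, utility 9 - 6 = 3.
Report 8: project built, pays 8, utility 9 - 8 = 1.
Report 9: project built, pays 9, utility 9 - 9 = 0.
Report 13: project built, pays 13, utility 9 - 13 = -4.
Report 30: project built, pays 30, utility 9 - 30 = -21.
The best choice is 6 with utility 3.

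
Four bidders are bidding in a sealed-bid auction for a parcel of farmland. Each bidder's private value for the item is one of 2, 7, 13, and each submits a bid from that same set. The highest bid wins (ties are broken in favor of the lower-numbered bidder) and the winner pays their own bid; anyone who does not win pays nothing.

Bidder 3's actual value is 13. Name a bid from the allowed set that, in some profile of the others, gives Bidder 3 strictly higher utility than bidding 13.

Suppose Bidder 1 bids 2, Bidder 2 bids 2 and Bidder 4 bids 2.
Bid 13: wins, pays 13, utility 13 - 13 = 0.
Bid 7: wins, pays 7, utility 13 - 7 = 6.
So bidding 7 beats truth here (6 > 0).

7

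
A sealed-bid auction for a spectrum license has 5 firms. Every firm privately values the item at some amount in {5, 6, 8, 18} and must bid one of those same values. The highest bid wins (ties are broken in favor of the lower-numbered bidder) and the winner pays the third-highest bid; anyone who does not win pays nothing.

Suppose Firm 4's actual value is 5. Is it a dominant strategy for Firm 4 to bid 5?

Yes

Check each profile of the others' bids and compare truth against every alternative bid.
Others bid (5, 5, 5, 5): truth gives 0, best alternative gives 0.
Others bid (5, 5, 5, 6): truth gives 0, best alternative gives 0.
Others bid (5, 5, 5, 8): truth gives 0, best alternative gives 0.
Others bid (5, 5, 5, 18): truth gives 0, best alternative gives 0.
Others bid (5, 5, 6, 5): truth gives 0, best alternative gives 0.
Others bid (5, 5, 6, 6): truth gives 0, best alternative gives 0.
(Remaining 250 profiles checked similarly; truth is weakly best in each.)
In every case the truthful bid is at least as good as any alternative, so it is a dominant strategy.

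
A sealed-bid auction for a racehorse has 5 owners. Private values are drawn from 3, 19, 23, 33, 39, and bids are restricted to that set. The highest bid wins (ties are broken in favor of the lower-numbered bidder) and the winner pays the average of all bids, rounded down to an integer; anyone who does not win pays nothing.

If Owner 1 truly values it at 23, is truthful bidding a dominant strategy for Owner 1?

Consider the case where Owner 2 bids 3, Owner 3 bids 3, Owner 4 bids 3 and Owner 5 bids 3.
Truthful bid 23: wins, pays 7, utility 23 - 7 = 16.
Bid 3 instead: wins, pays 3, utility 23 - 3 = 20.
Since 20 > 16, bidding 3 is strictly better here, so truthful bidding is not dominant.

No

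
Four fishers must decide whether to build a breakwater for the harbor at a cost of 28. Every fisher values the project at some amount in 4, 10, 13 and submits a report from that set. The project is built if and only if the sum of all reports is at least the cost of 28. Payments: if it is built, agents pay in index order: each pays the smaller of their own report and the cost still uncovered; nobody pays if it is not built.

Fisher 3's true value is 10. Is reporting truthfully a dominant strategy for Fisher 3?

No

Consider the case where Fisher 1 reports 4, Fisher 2 reports 10 and Fisher 4 reports 10.
Truthful report 10: project built, pays 10, utility 10 - 10 = 0.
Report 4 instead: project built, pays 4, utility 10 - 4 = 6.
Since 6 > 0, reporting 4 is strictly better here, so truthful reporting is not dominant.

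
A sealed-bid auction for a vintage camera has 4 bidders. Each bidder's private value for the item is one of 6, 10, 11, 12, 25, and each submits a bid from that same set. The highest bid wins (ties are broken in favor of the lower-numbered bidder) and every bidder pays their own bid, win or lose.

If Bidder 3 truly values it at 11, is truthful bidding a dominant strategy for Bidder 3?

Consider the case where Bidder 1 bids 6, Bidder 2 bids 6 and Bidder 4 bids 6.
Truthful bid 11: wins, pays 11, utility 11 - 11 = 0.
Bid 10 instead: wins, pays 10, utility 11 - 10 = 1.
Since 1 > 0, bidding 10 is strictly better here, so truthful bidding is not dominant.

No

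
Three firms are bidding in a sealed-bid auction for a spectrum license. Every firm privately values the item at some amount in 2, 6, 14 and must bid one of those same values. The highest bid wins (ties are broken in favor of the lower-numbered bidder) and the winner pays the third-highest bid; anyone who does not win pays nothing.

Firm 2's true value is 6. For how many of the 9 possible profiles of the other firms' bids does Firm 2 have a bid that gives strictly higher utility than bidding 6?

2

Others bid (2, 14): truth gives 0; bid 14 gives 4 > 0. Violating.
Others bid (6, 2): truth gives 0; bid 14 gives 4 > 0. Violating.
Others bid (2, 2): truth gives 4; no alternative beats it.
Others bid (2, 6): truth gives 4; no alternative beats it.
(Checking all 9 profiles: 2 have a profitable deviation, 7 do not.)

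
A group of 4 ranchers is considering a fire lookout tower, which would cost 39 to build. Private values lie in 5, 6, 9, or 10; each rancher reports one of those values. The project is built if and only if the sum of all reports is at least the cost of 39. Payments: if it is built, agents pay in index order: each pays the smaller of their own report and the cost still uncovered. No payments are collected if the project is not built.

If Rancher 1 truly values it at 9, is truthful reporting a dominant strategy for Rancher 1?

Check each profile of the others' reports and compare truth against every alternative report.
Others report (5, 5, 5): truth gives 0, best alternative gives 0.
Others report (5, 5, 6): truth gives 0, best alternative gives 0.
Others report (5, 5, 9): truth gives 0, best alternative gives 0.
Others report (5, 5, 10): truth gives 0, best alternative gives 0.
Others report (5, 6, 5): truth gives 0, best alternative gives 0.
Others report (5, 6, 6): truth gives 0, best alternative gives 0.
(Remaining 58 profiles checked similarly; truth is weakly best in each.)
In every case the truthful report is at least as good as any alternative, so it is a dominant strategy.

Yes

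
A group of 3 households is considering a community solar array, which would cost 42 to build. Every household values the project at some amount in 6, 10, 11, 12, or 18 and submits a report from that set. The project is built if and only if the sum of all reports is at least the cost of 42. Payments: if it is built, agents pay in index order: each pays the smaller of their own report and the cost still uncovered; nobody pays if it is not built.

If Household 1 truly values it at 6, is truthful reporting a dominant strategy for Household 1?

Check each profile of the others' reports and compare truth against every alternative report.
Others report (18, 18): truth gives 0, best alternative gives -4.
Others report (6, 6): truth gives 0, best alternative gives 0.
Others report (6, 10): truth gives 0, best alternative gives 0.
Others report (6, 11): truth gives 0, best alternative gives 0.
Others report (6, 12): truth gives 0, best alternative gives 0.
Others report (6, 18): truth gives 0, best alternative gives 0.
(Remaining 19 profiles checked similarly; truth is weakly best in each.)
In every case the truthful report is at least as good as any alternative, so it is a dominant strategy.

Yes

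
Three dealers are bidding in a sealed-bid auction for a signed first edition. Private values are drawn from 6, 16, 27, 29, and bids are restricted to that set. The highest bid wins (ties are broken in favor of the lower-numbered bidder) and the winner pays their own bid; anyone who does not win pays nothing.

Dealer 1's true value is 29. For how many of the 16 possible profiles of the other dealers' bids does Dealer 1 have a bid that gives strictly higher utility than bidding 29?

Others bid (6, 6): truth gives 0; bid 6 gives 23 > 0. Violating.
Others bid (6, 16): truth gives 0; bid 16 gives 13 > 0. Violating.
Others bid (6, 27): truth gives 0; bid 27 gives 2 > 0. Violating.
Others bid (16, 6): truth gives 0; bid 16 gives 13 > 0. Violating.
Others bid (6, 29): truth gives 0; no alternative beats it.
Others bid (16, 29): truth gives 0; no alternative beats it.
(Checking all 16 profiles: 9 have a profitable deviation, 7 do not.)

9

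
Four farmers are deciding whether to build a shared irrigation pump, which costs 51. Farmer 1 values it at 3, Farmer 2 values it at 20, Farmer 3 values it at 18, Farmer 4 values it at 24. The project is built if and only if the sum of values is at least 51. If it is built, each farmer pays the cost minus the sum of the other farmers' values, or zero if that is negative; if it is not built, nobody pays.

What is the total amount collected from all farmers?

Total value 65 ≥ cost 51, so it is built.
Farmer 1: others sum to 62; max(0, 51 - 62) = 0.
Farmer 2: others sum to 45; max(0, 51 - 45) = 6.
Farmer 3: others sum to 47; max(0, 51 - 47) = 4.
Farmer 4: others sum to 41; max(0, 51 - 41) = 10.
Total collected = 0 + 6 + 4 + 10 = 20.

20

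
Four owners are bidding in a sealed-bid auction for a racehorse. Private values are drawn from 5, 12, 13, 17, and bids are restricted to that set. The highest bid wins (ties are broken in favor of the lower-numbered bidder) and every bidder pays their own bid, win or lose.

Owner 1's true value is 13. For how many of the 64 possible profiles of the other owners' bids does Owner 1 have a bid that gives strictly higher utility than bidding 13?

Others bid (5, 5, 5): truth gives 0; bid 5 gives 8 > 0. Violating.
Others bid (5, 5, 12): truth gives 0; bid 12 gives 1 > 0. Violating.
Others bid (5, 5, 17): truth gives -13; bid 17 gives -4 > -13. Violating.
Others bid (5, 12, 5): truth gives 0; bid 12 gives 1 > 0. Violating.
Others bid (5, 5, 13): truth gives 0; no alternative beats it.
Others bid (5, 12, 13): truth gives 0; no alternative beats it.
(Checking all 64 profiles: 45 have a profitable deviation, 19 do not.)

45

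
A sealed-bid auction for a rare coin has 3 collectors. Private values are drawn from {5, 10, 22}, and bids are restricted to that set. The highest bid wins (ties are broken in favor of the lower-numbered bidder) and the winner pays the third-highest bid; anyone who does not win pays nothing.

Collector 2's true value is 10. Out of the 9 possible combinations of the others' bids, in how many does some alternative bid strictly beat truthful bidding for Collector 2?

2

Others bid (5, 22): truth gives 0; bid 22 gives 5 > 0. Violating.
Others bid (10, 5): truth gives 0; bid 22 gives 5 > 0. Violating.
Others bid (5, 5): truth gives 5; no alternative beats it.
Others bid (5, 10): truth gives 5; no alternative beats it.
(Checking all 9 profiles: 2 have a profitable deviation, 7 do not.)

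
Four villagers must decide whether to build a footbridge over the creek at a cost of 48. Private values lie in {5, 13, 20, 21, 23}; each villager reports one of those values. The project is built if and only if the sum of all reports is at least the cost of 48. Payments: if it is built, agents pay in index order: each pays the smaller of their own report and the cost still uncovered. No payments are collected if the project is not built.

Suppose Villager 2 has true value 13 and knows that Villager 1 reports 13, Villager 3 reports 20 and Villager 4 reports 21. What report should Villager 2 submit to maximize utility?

5

Report 5: project built, pays 5, utility 13 - 5 = 8.
Report 13: project built, pays 13, utility 13 - 13 = 0.
Report 20: project built, pays 20, utility 13 - 20 = -7.
Report 21: project built, pays 21, utility 13 - 21 = -8.
Report 23: project built, pays 23, utility 13 - 23 = -10.
The best choice is 5 with utility 8.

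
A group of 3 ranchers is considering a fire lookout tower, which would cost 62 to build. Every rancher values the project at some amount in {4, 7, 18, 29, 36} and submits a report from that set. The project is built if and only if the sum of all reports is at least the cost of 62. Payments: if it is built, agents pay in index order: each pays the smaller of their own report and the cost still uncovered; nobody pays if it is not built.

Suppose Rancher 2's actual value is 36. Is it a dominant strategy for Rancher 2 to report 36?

No

Consider the case where Rancher 1 reports 4 and Rancher 3 reports 29.
Truthful report 36: project built, pays 36, utility 36 - 36 = 0.
Report 29 instead: project built, pays 29, utility 36 - 29 = 7.
Since 7 > 0, reporting 29 is strictly better here, so truthful reporting is not dominant.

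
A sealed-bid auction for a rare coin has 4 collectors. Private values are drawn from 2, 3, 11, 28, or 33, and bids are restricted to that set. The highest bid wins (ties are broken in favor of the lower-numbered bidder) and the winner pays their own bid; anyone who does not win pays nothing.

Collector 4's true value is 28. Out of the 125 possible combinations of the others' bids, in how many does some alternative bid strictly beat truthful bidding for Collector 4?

Others bid (2, 2, 2): truth gives 0; bid 3 gives 25 > 0. Violating.
Others bid (2, 2, 3): truth gives 0; bid 11 gives 17 > 0. Violating.
Others bid (2, 3, 2): truth gives 0; bid 11 gives 17 > 0. Violating.
Others bid (2, 3, 3): truth gives 0; bid 11 gives 17 > 0. Violating.
Others bid (2, 2, 11): truth gives 0; no alternative beats it.
Others bid (2, 2, 28): truth gives 0; no alternative beats it.
(Checking all 125 profiles: 8 have a profitable deviation, 117 do not.)

8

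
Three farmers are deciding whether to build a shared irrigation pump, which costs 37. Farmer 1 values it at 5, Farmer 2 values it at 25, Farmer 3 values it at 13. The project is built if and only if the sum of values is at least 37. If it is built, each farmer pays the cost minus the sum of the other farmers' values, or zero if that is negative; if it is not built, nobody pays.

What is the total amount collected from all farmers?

Total value 43 ≥ cost 37, so it is built.
Farmer 1: others sum to 38; max(0, 37 - 38) = 0.
Farmer 2: others sum to 18; max(0, 37 - 18) = 19.
Farmer 3: others sum to 30; max(0, 37 - 30) = 7.
Total collected = 0 + 19 + 7 = 26.

26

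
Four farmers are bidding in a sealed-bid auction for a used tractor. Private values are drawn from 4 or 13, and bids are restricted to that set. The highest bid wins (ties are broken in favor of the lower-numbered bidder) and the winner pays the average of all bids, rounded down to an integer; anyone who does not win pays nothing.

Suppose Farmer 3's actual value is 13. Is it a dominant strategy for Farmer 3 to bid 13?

Yes

Check each profile of the others' bids and compare truth against every alternative bid.
Others bid (4, 4, 4): truth gives 7, best alternative gives 0.
Others bid (4, 4, 13): truth gives 5, best alternative gives 0.
Others bid (4, 13, 4): truth gives 0, best alternative gives 0.
Others bid (4, 13, 13): truth gives 0, best alternative gives 0.
Others bid (13, 4, 4): truth gives 0, best alternative gives 0.
Others bid (13, 4, 13): truth gives 0, best alternative gives 0.
(Remaining 2 profiles checked similarly; truth is weakly best in each.)
In every case the truthful bid is at least as good as any alternative, so it is a dominant strategy.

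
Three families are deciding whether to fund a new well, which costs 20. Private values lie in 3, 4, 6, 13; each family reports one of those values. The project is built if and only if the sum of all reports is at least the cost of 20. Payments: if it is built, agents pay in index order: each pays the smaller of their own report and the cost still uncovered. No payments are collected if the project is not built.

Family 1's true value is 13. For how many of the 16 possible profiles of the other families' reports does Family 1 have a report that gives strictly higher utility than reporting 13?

7

Others report (3, 13): truth gives 0; report 4 gives 9 > 0. Violating.
Others report (4, 13): truth gives 0; report 3 gives 10 > 0. Violating.
Others report (6, 13): truth gives 0; report 3 gives 10 > 0. Violating.
Others report (13, 3): truth gives 0; report 4 gives 9 > 0. Violating.
Others report (3, 3): truth gives 0; no alternative beats it.
Others report (3, 4): truth gives 0; no alternative beats it.
(Checking all 16 profiles: 7 have a profitable deviation, 9 do not.)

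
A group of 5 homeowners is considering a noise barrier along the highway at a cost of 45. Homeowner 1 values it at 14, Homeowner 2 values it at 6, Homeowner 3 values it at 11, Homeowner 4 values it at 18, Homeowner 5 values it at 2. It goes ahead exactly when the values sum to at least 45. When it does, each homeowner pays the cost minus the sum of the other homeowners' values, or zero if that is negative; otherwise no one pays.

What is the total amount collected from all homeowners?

25

Total value 51 ≥ cost 45, so it is built.
Homeowner 1: others sum to 37; max(0, 45 - 37) = 8.
Homeowner 2: others sum to 45; max(0, 45 - 45) = 0.
Homeowner 3: others sum to 40; max(0, 45 - 40) = 5.
Homeowner 4: others sum to 33; max(0, 45 - 33) = 12.
Homeowner 5: others sum to 49; max(0, 45 - 49) = 0.
Total collected = 8 + 0 + 5 + 12 + 0 = 25.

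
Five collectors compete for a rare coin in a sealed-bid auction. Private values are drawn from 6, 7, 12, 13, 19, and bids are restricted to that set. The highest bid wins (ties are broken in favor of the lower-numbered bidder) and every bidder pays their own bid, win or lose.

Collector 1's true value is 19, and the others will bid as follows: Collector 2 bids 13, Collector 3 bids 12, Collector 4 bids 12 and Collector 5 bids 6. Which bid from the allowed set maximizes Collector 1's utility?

13

Bid 6: loses but pays 6, utility -6.
Bid 7: loses but pays 7, utility -7.
Bid 12: loses but pays 12, utility -12.
Bid 13: wins, pays 13, utility 19 - 13 = 6.
Bid 19: wins, pays 19, utility 19 - 19 = 0.
The best choice is 13 with utility 6.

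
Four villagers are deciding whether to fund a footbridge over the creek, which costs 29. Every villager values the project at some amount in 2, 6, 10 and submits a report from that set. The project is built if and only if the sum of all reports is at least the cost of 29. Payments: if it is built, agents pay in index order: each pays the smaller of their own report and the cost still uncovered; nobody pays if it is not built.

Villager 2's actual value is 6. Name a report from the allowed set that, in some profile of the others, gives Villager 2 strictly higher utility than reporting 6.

2

Suppose Villager 1 reports 10, Villager 3 reports 10 and Villager 4 reports 10.
Report 6: project built, pays 6, utility 6 - 6 = 0.
Report 2: project built, pays 2, utility 6 - 2 = 4.
So reporting 2 beats truth here (4 > 0).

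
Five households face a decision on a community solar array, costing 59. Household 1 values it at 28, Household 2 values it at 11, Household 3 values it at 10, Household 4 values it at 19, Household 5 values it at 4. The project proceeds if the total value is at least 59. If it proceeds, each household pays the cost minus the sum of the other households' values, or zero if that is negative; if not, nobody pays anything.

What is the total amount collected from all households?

21

Total value 72 ≥ cost 59, so it is built.
Household 1: others sum to 44; max(0, 59 - 44) = 15.
Household 2: others sum to 61; max(0, 59 - 61) = 0.
Household 3: others sum to 62; max(0, 59 - 62) = 0.
Household 4: others sum to 53; max(0, 59 - 53) = 6.
Household 5: others sum to 68; max(0, 59 - 68) = 0.
Total collected = 15 + 0 + 0 + 6 + 0 = 21.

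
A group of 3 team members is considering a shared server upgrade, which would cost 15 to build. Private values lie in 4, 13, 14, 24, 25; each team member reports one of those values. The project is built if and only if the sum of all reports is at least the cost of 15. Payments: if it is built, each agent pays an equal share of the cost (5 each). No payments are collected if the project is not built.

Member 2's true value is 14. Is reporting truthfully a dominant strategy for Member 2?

Yes

Check each profile of the others' reports and compare truth against every alternative report.
Others report (4, 4): truth gives 9, best alternative gives 9.
Others report (4, 13): truth gives 9, best alternative gives 9.
Others report (4, 14): truth gives 9, best alternative gives 9.
Others report (4, 24): truth gives 9, best alternative gives 9.
Others report (4, 25): truth gives 9, best alternative gives 9.
Others report (13, 4): truth gives 9, best alternative gives 9.
(Remaining 19 profiles checked similarly; truth is weakly best in each.)
In every case the truthful report is at least as good as any alternative, so it is a dominant strategy.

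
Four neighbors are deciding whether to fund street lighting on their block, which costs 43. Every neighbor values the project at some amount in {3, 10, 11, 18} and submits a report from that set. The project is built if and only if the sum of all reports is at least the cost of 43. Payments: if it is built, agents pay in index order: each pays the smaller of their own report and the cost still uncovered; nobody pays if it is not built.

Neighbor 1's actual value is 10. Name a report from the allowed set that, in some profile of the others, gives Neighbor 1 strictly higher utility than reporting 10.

3

Suppose Neighbor 2 reports 10, Neighbor 3 reports 18 and Neighbor 4 reports 18.
Report 10: project built, pays 10, utility 10 - 10 = 0.
Report 3: project built, pays 3, utility 10 - 3 = 7.
So reporting 3 beats truth here (7 > 0).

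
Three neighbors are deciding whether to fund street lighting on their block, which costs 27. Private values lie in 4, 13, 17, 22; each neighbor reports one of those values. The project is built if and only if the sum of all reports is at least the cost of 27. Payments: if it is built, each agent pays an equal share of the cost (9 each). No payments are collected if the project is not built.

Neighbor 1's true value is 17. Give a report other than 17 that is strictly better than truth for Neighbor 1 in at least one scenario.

Suppose Neighbor 2 reports 4 and Neighbor 3 reports 4.
Report 17: project not built, utility 0.
Report 22: project built, pays 9, utility 17 - 9 = 8.
So reporting 22 beats truth here (8 > 0).

22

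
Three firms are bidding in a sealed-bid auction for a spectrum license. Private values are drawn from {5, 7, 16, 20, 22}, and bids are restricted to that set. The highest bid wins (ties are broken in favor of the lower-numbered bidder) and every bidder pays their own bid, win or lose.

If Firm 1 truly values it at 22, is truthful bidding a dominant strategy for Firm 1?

Consider the case where Firm 2 bids 5 and Firm 3 bids 5.
Truthful bid 22: wins, pays 22, utility 22 - 22 = 0.
Bid 5 instead: wins, pays 5, utility 22 - 5 = 17.
Since 17 > 0, bidding 5 is strictly better here, so truthful bidding is not dominant.

No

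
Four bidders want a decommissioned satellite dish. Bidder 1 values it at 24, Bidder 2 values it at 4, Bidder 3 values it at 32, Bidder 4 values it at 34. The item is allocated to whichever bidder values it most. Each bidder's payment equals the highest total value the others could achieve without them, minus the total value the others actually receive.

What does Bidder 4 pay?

Bidder 4 has the highest value and receives the item.
Without Bidder 4, the item would go to the next-highest value, 32, so the others could achieve 32.
With Bidder 4 present and winning, the others receive nothing, so their total is 0.
Payment = 32 - 0 = 32.

32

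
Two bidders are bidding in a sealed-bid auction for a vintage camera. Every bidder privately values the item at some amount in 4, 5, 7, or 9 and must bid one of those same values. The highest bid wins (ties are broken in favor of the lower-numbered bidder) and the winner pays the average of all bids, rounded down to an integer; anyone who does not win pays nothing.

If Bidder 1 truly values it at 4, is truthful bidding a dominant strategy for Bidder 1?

Check each profile of the others' bids and compare truth against every alternative bid.
Others bid (5): truth gives 0, best alternative gives -1.
Others bid (4): truth gives 0, best alternative gives 0.
Others bid (7): truth gives 0, best alternative gives 0.
Others bid (9): truth gives 0, best alternative gives 0.
In every case the truthful bid is at least as good as any alternative, so it is a dominant strategy.

Yes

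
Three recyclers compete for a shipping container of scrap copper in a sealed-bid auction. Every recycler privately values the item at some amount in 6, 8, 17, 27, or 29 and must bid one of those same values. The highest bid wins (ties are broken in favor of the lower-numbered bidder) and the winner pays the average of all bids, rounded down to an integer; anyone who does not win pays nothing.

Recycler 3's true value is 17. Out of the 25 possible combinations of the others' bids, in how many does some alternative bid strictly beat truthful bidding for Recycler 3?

Others bid (6, 6): truth gives 8; bid 8 gives 11 > 8. Violating.
Others bid (6, 17): truth gives 0; bid 27 gives 1 > 0. Violating.
Others bid (17, 6): truth gives 0; bid 27 gives 1 > 0. Violating.
Others bid (6, 8): truth gives 7; no alternative beats it.
Others bid (6, 27): truth gives 0; no alternative beats it.
(Checking all 25 profiles: 3 have a profitable deviation, 22 do not.)

3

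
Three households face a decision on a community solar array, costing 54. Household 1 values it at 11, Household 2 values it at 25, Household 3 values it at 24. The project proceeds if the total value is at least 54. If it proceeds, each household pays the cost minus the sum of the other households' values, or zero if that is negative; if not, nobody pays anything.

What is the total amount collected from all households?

42

Total value 60 ≥ cost 54, so it is built.
Household 1: others sum to 49; max(0, 54 - 49) = 5.
Household 2: others sum to 35; max(0, 54 - 35) = 19.
Household 3: others sum to 36; max(0, 54 - 36) = 18.
Total collected = 5 + 19 + 18 = 42.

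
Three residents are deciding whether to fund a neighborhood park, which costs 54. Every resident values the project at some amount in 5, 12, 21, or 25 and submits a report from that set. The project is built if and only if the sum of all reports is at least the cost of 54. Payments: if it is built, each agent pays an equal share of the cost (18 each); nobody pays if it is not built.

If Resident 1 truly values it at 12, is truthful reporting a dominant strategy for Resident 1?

Consider the case where Resident 2 reports 21 and Resident 3 reports 21.
Truthful report 12: project built, pays 18, utility 12 - 18 = -6.
Report 5 instead: project not built, utility 0.
Since 0 > -6, reporting 5 is strictly better here, so truthful reporting is not dominant.

No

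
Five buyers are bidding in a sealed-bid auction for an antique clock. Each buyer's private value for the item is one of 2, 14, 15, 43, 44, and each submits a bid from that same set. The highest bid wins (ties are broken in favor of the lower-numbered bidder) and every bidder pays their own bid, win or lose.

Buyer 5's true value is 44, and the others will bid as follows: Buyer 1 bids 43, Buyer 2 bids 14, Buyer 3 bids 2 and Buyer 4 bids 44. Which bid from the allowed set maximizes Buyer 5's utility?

2

Bid 2: loses but pays 2, utility -2.
Bid 14: loses but pays 14, utility -14.
Bid 15: loses but pays 15, utility -15.
Bid 43: loses but pays 43, utility -43.
Bid 44: loses but pays 44, utility -44.
The best choice is 2 with utility -2.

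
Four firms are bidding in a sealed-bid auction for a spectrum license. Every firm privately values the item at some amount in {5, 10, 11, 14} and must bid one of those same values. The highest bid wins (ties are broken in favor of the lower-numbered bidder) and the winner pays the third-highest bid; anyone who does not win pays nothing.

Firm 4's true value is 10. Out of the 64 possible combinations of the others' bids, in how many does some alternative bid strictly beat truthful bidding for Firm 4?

6

Others bid (5, 5, 10): truth gives 0; bid 11 gives 5 > 0. Violating.
Others bid (5, 5, 11): truth gives 0; bid 14 gives 5 > 0. Violating.
Others bid (5, 10, 5): truth gives 0; bid 11 gives 5 > 0. Violating.
Others bid (5, 11, 5): truth gives 0; bid 14 gives 5 > 0. Violating.
Others bid (5, 5, 5): truth gives 5; no alternative beats it.
Others bid (5, 5, 14): truth gives 0; no alternative beats it.
(Checking all 64 profiles: 6 have a profitable deviation, 58 do not.)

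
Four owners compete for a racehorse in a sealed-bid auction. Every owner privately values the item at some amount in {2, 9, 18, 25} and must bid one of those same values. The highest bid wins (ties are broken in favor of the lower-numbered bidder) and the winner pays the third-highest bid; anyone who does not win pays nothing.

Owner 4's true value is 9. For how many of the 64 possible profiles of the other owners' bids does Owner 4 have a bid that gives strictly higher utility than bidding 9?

6

Others bid (2, 2, 9): truth gives 0; bid 18 gives 7 > 0. Violating.
Others bid (2, 2, 18): truth gives 0; bid 25 gives 7 > 0. Violating.
Others bid (2, 9, 2): truth gives 0; bid 18 gives 7 > 0. Violating.
Others bid (2, 18, 2): truth gives 0; bid 25 gives 7 > 0. Violating.
Others bid (2, 2, 2): truth gives 7; no alternative beats it.
Others bid (2, 2, 25): truth gives 0; no alternative beats it.
(Checking all 64 profiles: 6 have a profitable deviation, 58 do not.)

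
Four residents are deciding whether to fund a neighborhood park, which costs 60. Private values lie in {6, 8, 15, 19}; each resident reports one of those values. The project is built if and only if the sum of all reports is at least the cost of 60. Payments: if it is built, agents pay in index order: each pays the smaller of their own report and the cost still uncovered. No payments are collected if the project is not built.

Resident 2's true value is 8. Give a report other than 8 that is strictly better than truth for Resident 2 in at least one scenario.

Suppose Resident 1 reports 19, Resident 3 reports 19 and Resident 4 reports 19.
Report 8: project built, pays 8, utility 8 - 8 = 0.
Report 6: project built, pays 6, utility 8 - 6 = 2.
So reporting 6 beats truth here (2 > 0).

6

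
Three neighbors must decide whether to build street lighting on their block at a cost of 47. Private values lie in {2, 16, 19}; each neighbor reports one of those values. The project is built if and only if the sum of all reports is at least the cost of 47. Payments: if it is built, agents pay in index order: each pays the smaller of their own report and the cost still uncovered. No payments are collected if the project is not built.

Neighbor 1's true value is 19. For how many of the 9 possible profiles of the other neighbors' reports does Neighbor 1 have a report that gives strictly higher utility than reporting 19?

Others report (16, 16): truth gives 0; report 16 gives 3 > 0. Violating.
Others report (16, 19): truth gives 0; report 16 gives 3 > 0. Violating.
Others report (19, 16): truth gives 0; report 16 gives 3 > 0. Violating.
Others report (19, 19): truth gives 0; report 16 gives 3 > 0. Violating.
Others report (2, 2): truth gives 0; no alternative beats it.
Others report (2, 16): truth gives 0; no alternative beats it.
(Checking all 9 profiles: 4 have a profitable deviation, 5 do not.)

4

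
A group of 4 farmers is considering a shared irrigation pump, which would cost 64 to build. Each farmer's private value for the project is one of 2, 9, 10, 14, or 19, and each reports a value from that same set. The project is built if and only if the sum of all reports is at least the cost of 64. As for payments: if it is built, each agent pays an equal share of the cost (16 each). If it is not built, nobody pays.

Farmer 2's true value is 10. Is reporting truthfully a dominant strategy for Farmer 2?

Consider the case where Farmer 1 reports 19, Farmer 3 reports 19 and Farmer 4 reports 19.
Truthful report 10: project built, pays 16, utility 10 - 16 = -6.
Report 2 instead: project not built, utility 0.
Since 0 > -6, reporting 2 is strictly better here, so truthful reporting is not dominant.

No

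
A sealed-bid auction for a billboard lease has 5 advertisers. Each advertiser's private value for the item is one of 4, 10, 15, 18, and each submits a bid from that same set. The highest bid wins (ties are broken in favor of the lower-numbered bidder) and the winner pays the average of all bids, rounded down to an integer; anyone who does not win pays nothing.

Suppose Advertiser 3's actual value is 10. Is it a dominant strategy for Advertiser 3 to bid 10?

No

Consider the case where Advertiser 1 bids 4, Advertiser 2 bids 4, Advertiser 4 bids 4 and Advertiser 5 bids 15.
Truthful bid 10: loses, pays 0, utility 0.
Bid 15 instead: wins, pays 8, utility 10 - 8 = 2.
Since 2 > 0, bidding 15 is strictly better here, so truthful bidding is not dominant.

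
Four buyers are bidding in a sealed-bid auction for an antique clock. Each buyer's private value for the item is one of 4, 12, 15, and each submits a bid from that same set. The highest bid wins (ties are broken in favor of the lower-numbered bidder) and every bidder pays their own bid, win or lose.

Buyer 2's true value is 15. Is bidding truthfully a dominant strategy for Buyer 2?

No

Consider the case where Buyer 1 bids 4, Buyer 3 bids 4 and Buyer 4 bids 4.
Truthful bid 15: wins, pays 15, utility 15 - 15 = 0.
Bid 12 instead: wins, pays 12, utility 15 - 12 = 3.
Since 3 > 0, bidding 12 is strictly better here, so truthful bidding is not dominant.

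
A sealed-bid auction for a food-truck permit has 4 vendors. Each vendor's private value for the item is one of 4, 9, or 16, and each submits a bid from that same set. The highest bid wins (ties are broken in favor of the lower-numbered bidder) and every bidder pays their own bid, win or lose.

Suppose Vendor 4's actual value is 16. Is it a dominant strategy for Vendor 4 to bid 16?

No

Consider the case where Vendor 1 bids 4, Vendor 2 bids 4 and Vendor 3 bids 4.
Truthful bid 16: wins, pays 16, utility 16 - 16 = 0.
Bid 9 instead: wins, pays 9, utility 16 - 9 = 7.
Since 7 > 0, bidding 9 is strictly better here, so truthful bidding is not dominant.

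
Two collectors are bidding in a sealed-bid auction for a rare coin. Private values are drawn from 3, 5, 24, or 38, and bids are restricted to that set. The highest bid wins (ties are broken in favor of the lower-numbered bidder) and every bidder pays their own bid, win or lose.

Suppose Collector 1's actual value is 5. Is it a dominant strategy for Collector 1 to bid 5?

No

Consider the case where Collector 2 bids 3.
Truthful bid 5: wins, pays 5, utility 5 - 5 = 0.
Bid 3 instead: wins, pays 3, utility 5 - 3 = 2.
Since 2 > 0, bidding 3 is strictly better here, so truthful bidding is not dominant.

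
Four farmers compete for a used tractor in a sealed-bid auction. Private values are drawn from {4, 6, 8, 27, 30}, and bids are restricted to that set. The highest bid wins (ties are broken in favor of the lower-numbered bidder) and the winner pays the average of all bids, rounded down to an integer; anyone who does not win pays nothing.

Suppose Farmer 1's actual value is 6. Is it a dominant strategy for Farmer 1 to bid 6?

Check each profile of the others' bids and compare truth against every alternative bid.
Others bid (4, 6, 6): truth gives 1, best alternative gives 0.
Others bid (6, 4, 6): truth gives 1, best alternative gives 0.
Others bid (6, 6, 4): truth gives 1, best alternative gives 0.
Others bid (4, 4, 4): truth gives 2, best alternative gives 2.
Others bid (4, 4, 6): truth gives 1, best alternative gives 1.
Others bid (4, 6, 4): truth gives 1, best alternative gives 1.
(Remaining 119 profiles checked similarly; truth is weakly best in each.)
In every case the truthful bid is at least as good as any alternative, so it is a dominant strategy.

Yes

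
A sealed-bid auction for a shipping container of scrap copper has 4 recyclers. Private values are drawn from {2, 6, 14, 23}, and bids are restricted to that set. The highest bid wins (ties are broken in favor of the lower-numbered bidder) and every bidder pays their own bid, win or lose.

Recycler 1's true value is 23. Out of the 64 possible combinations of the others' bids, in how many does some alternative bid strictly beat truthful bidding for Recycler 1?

Others bid (2, 2, 2): truth gives 0; bid 2 gives 21 > 0. Violating.
Others bid (2, 2, 6): truth gives 0; bid 6 gives 17 > 0. Violating.
Others bid (2, 2, 14): truth gives 0; bid 14 gives 9 > 0. Violating.
Others bid (2, 6, 2): truth gives 0; bid 6 gives 17 > 0. Violating.
Others bid (2, 2, 23): truth gives 0; no alternative beats it.
Others bid (2, 6, 23): truth gives 0; no alternative beats it.
(Checking all 64 profiles: 27 have a profitable deviation, 37 do not.)

27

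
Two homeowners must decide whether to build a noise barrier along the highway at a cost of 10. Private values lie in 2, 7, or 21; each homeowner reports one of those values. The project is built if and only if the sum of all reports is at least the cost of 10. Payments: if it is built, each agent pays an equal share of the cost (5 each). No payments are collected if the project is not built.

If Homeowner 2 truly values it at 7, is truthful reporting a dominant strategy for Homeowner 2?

Consider the case where Homeowner 1 reports 2.
Truthful report 7: project not built, utility 0.
Report 21 instead: project built, pays 5, utility 7 - 5 = 2.
Since 2 > 0, reporting 21 is strictly better here, so truthful reporting is not dominant.

No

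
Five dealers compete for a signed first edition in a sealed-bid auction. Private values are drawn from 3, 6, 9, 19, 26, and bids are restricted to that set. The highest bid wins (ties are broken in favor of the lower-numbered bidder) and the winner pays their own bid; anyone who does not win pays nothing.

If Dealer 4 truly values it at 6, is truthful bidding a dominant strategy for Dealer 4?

Yes

Check each profile of the others' bids and compare truth against every alternative bid.
Others bid (3, 3, 3, 3): truth gives 0, best alternative gives 0.
Others bid (3, 3, 3, 6): truth gives 0, best alternative gives 0.
Others bid (3, 3, 3, 9): truth gives 0, best alternative gives 0.
Others bid (3, 3, 3, 19): truth gives 0, best alternative gives 0.
Others bid (3, 3, 3, 26): truth gives 0, best alternative gives 0.
Others bid (3, 3, 6, 3): truth gives 0, best alternative gives 0.
(Remaining 619 profiles checked similarly; truth is weakly best in each.)
In every case the truthful bid is at least as good as any alternative, so it is a dominant strategy.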